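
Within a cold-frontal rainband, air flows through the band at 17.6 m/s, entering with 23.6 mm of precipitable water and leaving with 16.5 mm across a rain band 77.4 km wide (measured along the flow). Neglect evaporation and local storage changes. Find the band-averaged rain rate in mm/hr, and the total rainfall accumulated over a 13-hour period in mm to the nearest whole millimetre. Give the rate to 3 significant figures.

R ≈ 5.81 mm/hr; total ≈ 76 mm

Column moisture flux per unit crosswind length is F = V × PW.
Inflow: F_in = 17.6 × 23.6 = 415.36 mm·m/s
Outflow: F_out = 17.6 × 16.5 = 290.4 mm·m/s
Steady-state rate R = (F_in − F_out)/L = (415.36 − 290.4) / 77400 m = 1.614e-03 mm/s.
R = 1.614e-03 × 3600 = 5.81 mm/hr.
Over 13 h: total = 5.81 × 13 = 75.53 ≈ 76 mm.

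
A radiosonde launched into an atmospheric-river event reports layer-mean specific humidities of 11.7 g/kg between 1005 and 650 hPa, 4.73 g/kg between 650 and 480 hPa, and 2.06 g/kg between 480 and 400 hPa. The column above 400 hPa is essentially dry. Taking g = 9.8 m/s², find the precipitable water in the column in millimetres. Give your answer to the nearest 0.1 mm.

Precipitable water is the column-integrated vapour mass per unit area: PW = (1/g) Σ q̄ Δp, with q in kg/kg and Δp in Pa (1 kg/m² of water = 1 mm).
Layer 1005–650 hPa: Δp = 355 hPa = 35500 Pa, q̄ = 0.0117 kg/kg → 0.0117 × 35500 / 9.8 = 42.38 mm
Layer 650–480 hPa: Δp = 170 hPa = 17000 Pa, q̄ = 0.00473 kg/kg → 0.00473 × 17000 / 9.8 = 8.21 mm
Layer 480–400 hPa: Δp = 80 hPa = 8000 Pa, q̄ = 0.00206 kg/kg → 0.00206 × 8000 / 9.8 = 1.68 mm
PW = 42.38 + 8.21 + 1.68 = 52.27 ≈ 52.3 mm.

PW ≈ 52.3 mm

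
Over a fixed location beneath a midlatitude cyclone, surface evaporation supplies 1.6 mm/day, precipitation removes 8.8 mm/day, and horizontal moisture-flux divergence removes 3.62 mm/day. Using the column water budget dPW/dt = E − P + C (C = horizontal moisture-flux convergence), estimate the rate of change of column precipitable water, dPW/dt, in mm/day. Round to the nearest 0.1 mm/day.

dPW/dt ≈ -10.8 mm/day

dPW/dt = E − P + C = 1.6 − 8.8 + (-3.62) = -10.8 mm/day.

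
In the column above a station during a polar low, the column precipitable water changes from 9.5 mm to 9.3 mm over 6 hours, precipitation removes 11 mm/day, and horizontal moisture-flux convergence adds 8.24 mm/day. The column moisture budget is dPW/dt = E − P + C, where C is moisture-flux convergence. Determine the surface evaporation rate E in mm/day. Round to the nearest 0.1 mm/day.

E ≈ 2.0 mm/day

dPW/dt = (9.3 − 9.5) mm / (6/24 day) = -0.800 mm/day.
E = dPW/dt + P − C = (-0.800) + 11 − (8.24) = 2.0 mm/day.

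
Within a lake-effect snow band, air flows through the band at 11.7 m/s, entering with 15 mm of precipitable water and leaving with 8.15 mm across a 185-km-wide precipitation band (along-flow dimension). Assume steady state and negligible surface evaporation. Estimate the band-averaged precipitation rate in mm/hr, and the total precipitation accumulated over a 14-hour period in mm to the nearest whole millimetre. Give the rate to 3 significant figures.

Column moisture flux per unit crosswind length is F = V × PW.
Inflow: F_in = 11.7 × 15 = 175.5 mm·m/s
Outflow: F_out = 11.7 × 8.15 = 95.355 mm·m/s
Steady-state rate R = (F_in − F_out)/L = (175.5 − 95.355) / 185000 m = 4.332e-04 mm/s.
R = 4.332e-04 × 3600 = 1.56 mm/hr.
Over 14 h: total = 1.56 × 14 = 21.84 ≈ 22 mm.

R ≈ 1.56 mm/hr; total ≈ 22 mm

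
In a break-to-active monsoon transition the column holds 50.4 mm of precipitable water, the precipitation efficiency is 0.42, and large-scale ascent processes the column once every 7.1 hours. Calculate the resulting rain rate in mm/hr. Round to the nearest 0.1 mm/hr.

Each overturning extracts ε × PW = 0.42 × 50.4 = 21.168 mm.
Rate = ε·PW / τ = 21.168 / 7.1 h = 3.0 mm/hr.

R ≈ 3.0 mm/hr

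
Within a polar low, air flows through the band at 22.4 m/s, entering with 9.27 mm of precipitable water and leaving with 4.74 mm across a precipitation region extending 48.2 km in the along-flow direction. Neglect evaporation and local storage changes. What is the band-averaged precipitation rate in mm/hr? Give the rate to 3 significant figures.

R ≈ 7.58 mm/hr

Column moisture flux per unit crosswind length is F = V × PW.
Inflow: F_in = 22.4 × 9.27 = 207.648 mm·m/s
Outflow: F_out = 22.4 × 4.74 = 106.176 mm·m/s
Steady-state rate R = (F_in − F_out)/L = (207.648 − 106.176) / 48200 m = 2.105e-03 mm/s.
R = 2.105e-03 × 3600 = 7.58 mm/hr.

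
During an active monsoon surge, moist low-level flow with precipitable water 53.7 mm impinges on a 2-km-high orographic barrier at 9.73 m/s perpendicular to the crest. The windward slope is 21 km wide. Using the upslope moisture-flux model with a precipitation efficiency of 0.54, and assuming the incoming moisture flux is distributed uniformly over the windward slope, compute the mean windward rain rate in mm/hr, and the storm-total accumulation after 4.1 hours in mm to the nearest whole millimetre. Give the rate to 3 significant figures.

Incoming column moisture flux per unit ridge length: F = V × PW = 9.73 × 53.7 = 522.501 mm·m/s.
Spread over the 21 km slope with efficiency ε = 0.54: R = ε·F/W = 0.54 × 522.501 / 21000 m = 1.344e-02 mm/s.
R = 1.344e-02 × 3600 = 48.4 mm/hr.
Over 4.1 h: total = 48.4 × 4.1 = 198.44 ≈ 198 mm.

R ≈ 48.4 mm/hr; total ≈ 198 mm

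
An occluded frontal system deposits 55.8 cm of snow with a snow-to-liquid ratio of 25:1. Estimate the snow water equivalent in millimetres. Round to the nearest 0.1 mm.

SWE ≈ 22.3 mm

SWE = snow depth / ratio = 55.8 cm / 25 = 2.232 cm = 22.3 mm.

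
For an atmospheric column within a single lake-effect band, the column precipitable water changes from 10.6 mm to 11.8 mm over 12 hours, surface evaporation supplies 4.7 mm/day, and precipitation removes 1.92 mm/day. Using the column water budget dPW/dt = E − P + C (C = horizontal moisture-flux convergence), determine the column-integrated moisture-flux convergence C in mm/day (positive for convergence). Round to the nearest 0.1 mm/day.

dPW/dt = (11.8 − 10.6) mm / (12/24 day) = +2.400 mm/day.
C = dPW/dt − E + P = (+2.400) − 4.7 + 1.92 = -0.4 mm/day.

C ≈ -0.4 mm/day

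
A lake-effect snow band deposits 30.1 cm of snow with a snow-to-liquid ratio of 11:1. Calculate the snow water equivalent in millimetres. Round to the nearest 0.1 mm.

SWE = snow depth / ratio = 30.1 cm / 11 = 2.736 cm = 27.4 mm.

SWE ≈ 27.4 mm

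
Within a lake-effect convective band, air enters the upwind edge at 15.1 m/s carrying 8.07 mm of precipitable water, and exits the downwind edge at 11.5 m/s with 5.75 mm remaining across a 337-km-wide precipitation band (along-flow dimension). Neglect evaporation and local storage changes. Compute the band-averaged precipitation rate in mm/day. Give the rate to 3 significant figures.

Column moisture flux per unit crosswind length is F = V × PW.
Inflow: F_in = 15.1 × 8.07 = 121.857 mm·m/s
Outflow: F_out = 11.5 × 5.75 = 66.125 mm·m/s
Steady-state rate R = (F_in − F_out)/L = (121.857 − 66.125) / 337000 m = 1.654e-04 mm/s.
R = 1.654e-04 × 3600 × 24 = 14.3 mm/day.

R ≈ 14.3 mm/day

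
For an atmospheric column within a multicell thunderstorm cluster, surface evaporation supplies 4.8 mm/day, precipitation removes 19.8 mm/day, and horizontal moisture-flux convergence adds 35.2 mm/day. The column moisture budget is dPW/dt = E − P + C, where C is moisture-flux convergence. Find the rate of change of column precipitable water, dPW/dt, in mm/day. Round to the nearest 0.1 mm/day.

dPW/dt = E − P + C = 4.8 − 19.8 + (35.2) = 20.2 mm/day.

dPW/dt ≈ 20.2 mm/day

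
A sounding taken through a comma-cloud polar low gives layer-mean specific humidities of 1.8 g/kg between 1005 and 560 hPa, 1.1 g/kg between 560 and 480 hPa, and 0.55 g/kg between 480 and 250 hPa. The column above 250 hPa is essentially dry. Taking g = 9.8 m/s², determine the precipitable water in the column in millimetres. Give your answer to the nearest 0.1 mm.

PW ≈ 10.4 mm

Precipitable water is the column-integrated vapour mass per unit area: PW = (1/g) Σ q̄ Δp, with q in kg/kg and Δp in Pa (1 kg/m² of water = 1 mm).
Layer 1005–560 hPa: Δp = 445 hPa = 44500 Pa, q̄ = 0.0018 kg/kg → 0.0018 × 44500 / 9.8 = 8.17 mm
Layer 560–480 hPa: Δp = 80 hPa = 8000 Pa, q̄ = 0.0011 kg/kg → 0.0011 × 8000 / 9.8 = 0.90 mm
Layer 480–250 hPa: Δp = 230 hPa = 23000 Pa, q̄ = 0.00055 kg/kg → 0.00055 × 23000 / 9.8 = 1.29 mm
PW = 8.17 + 0.90 + 1.29 = 10.36 ≈ 10.4 mm.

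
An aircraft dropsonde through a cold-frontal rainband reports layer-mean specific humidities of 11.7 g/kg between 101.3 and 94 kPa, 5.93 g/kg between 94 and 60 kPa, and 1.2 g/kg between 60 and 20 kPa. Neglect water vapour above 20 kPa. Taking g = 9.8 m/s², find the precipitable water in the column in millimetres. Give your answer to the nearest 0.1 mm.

PW ≈ 34.2 mm

Precipitable water is the column-integrated vapour mass per unit area: PW = (1/g) Σ q̄ Δp, with q in kg/kg and Δp in Pa (1 kg/m² of water = 1 mm).
Layer 101.3–94 kPa: Δp = 73 hPa = 7300 Pa, q̄ = 0.0117 kg/kg → 0.0117 × 7300 / 9.8 = 8.72 mm
Layer 94–60 kPa: Δp = 340 hPa = 34000 Pa, q̄ = 0.00593 kg/kg → 0.00593 × 34000 / 9.8 = 20.57 mm
Layer 60–20 kPa: Δp = 400 hPa = 40000 Pa, q̄ = 0.0012 kg/kg → 0.0012 × 40000 / 9.8 = 4.90 mm
PW = 8.72 + 20.57 + 4.90 = 34.19 ≈ 34.2 mm.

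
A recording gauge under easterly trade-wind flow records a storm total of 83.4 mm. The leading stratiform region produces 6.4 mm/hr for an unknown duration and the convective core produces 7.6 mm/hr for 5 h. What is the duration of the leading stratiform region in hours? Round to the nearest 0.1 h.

Known phases: 7.6 × 5 = 38 mm.
Remaining depth = 83.4 − 38 = 45.4 mm.
Duration = 45.4 / 6.4 = 7.1 h.

duration ≈ 7.1 h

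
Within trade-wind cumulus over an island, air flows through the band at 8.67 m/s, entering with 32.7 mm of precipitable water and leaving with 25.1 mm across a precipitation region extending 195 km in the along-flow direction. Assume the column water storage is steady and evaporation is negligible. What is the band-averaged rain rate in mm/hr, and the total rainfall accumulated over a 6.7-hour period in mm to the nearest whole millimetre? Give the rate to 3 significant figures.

R ≈ 1.22 mm/hr; total ≈ 8 mm

Column moisture flux per unit crosswind length is F = V × PW.
Inflow: F_in = 8.67 × 32.7 = 283.509 mm·m/s
Outflow: F_out = 8.67 × 25.1 = 217.617 mm·m/s
Steady-state rate R = (F_in − F_out)/L = (283.509 − 217.617) / 195000 m = 3.379e-04 mm/s.
R = 3.379e-04 × 3600 = 1.22 mm/hr.
Over 6.7 h: total = 1.22 × 6.7 = 8.174 ≈ 8 mm.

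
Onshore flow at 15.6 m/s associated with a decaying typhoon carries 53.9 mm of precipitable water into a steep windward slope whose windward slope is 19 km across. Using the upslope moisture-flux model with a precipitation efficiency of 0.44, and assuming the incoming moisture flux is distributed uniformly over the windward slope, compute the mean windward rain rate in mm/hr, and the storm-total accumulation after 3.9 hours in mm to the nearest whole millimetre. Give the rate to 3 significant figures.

R ≈ 70.1 mm/hr; total ≈ 273 mm

Incoming column moisture flux per unit ridge length: F = V × PW = 15.6 × 53.9 = 840.84 mm·m/s.
Spread over the 19 km slope with efficiency ε = 0.44: R = ε·F/W = 0.44 × 840.84 / 19000 m = 1.947e-02 mm/s.
R = 1.947e-02 × 3600 = 70.1 mm/hr.
Over 3.9 h: total = 70.1 × 3.9 = 273.39 ≈ 273 mm.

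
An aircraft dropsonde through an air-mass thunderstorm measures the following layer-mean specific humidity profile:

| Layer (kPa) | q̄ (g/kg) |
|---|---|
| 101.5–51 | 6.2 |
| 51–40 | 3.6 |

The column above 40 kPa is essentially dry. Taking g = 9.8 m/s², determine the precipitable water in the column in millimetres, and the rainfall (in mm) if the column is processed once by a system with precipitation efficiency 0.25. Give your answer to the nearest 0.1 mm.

PW ≈ 36.0 mm; rainfall ≈ 9.0 mm

Precipitable water is the column-integrated vapour mass per unit area: PW = (1/g) Σ q̄ Δp, with q in kg/kg and Δp in Pa (1 kg/m² of water = 1 mm).
Layer 101.5–51 kPa: Δp = 505 hPa = 50500 Pa, q̄ = 0.0062 kg/kg → 0.0062 × 50500 / 9.8 = 31.95 mm
Layer 51–40 kPa: Δp = 110 hPa = 11000 Pa, q̄ = 0.0036 kg/kg → 0.0036 × 11000 / 9.8 = 4.04 mm
PW = 31.95 + 4.04 = 35.99 ≈ 36.0 mm.
Rainfall = ε × PW = 0.25 × 36.0 = 9.0 mm.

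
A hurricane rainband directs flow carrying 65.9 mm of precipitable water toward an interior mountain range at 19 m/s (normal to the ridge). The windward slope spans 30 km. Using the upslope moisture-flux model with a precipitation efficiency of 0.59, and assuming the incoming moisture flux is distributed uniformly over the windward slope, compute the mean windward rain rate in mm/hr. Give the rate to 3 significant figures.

R ≈ 88.6 mm/hr

Incoming column moisture flux per unit ridge length: F = V × PW = 19 × 65.9 = 1252.1 mm·m/s.
Spread over the 30 km slope with efficiency ε = 0.59: R = ε·F/W = 0.59 × 1252.1 / 30000 m = 2.462e-02 mm/s.
R = 2.462e-02 × 3600 = 88.6 mm/hr.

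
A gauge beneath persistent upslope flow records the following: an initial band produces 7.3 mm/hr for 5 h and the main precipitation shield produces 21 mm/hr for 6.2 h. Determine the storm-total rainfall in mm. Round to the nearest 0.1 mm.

Total = Σ Rᵢ Δtᵢ = 7.3 × 5 + 21 × 6.2
      = 36.5 + 130.2 = 166.7 mm.

total ≈ 166.7 mm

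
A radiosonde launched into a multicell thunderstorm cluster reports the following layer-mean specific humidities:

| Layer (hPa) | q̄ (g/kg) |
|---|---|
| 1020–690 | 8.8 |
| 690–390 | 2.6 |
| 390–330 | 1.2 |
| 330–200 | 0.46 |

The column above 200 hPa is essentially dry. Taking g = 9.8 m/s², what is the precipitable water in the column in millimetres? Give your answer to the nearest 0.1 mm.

PW ≈ 38.9 mm

Precipitable water is the column-integrated vapour mass per unit area: PW = (1/g) Σ q̄ Δp, with q in kg/kg and Δp in Pa (1 kg/m² of water = 1 mm).
Layer 1020–690 hPa: Δp = 330 hPa = 33000 Pa, q̄ = 0.0088 kg/kg → 0.0088 × 33000 / 9.8 = 29.63 mm
Layer 690–390 hPa: Δp = 300 hPa = 30000 Pa, q̄ = 0.0026 kg/kg → 0.0026 × 30000 / 9.8 = 7.96 mm
Layer 390–330 hPa: Δp = 60 hPa = 6000 Pa, q̄ = 0.0012 kg/kg → 0.0012 × 6000 / 9.8 = 0.73 mm
Layer 330–200 hPa: Δp = 130 hPa = 13000 Pa, q̄ = 0.00046 kg/kg → 0.00046 × 13000 / 9.8 = 0.61 mm
PW = 29.63 + 7.96 + 0.73 + 0.61 = 38.93 ≈ 38.9 mm.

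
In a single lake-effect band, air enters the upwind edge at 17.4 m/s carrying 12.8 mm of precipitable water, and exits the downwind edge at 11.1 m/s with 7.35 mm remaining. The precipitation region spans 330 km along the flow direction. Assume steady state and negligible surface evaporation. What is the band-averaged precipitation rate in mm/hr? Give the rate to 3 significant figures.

R ≈ 1.54 mm/hr

Column moisture flux per unit crosswind length is F = V × PW.
Inflow: F_in = 17.4 × 12.8 = 222.72 mm·m/s
Outflow: F_out = 11.1 × 7.35 = 81.585 mm·m/s
Steady-state rate R = (F_in − F_out)/L = (222.72 − 81.585) / 330000 m = 4.277e-04 mm/s.
R = 4.277e-04 × 3600 = 1.54 mm/hr.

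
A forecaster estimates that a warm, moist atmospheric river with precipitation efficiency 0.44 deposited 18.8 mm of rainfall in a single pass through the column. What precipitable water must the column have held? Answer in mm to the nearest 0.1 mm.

PW = rainfall / ε = 18.8 / 0.44 = 42.7 mm.

PW ≈ 42.7 mm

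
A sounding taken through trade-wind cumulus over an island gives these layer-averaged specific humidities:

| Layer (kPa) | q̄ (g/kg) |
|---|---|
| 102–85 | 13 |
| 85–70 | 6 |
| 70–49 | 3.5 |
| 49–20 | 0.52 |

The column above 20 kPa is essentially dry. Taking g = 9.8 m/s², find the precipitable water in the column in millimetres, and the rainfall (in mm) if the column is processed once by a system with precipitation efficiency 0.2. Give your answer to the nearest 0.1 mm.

Precipitable water is the column-integrated vapour mass per unit area: PW = (1/g) Σ q̄ Δp, with q in kg/kg and Δp in Pa (1 kg/m² of water = 1 mm).
Layer 102–85 kPa: Δp = 170 hPa = 17000 Pa, q̄ = 0.013 kg/kg → 0.013 × 17000 / 9.8 = 22.55 mm
Layer 85–70 kPa: Δp = 150 hPa = 15000 Pa, q̄ = 0.006 kg/kg → 0.006 × 15000 / 9.8 = 9.18 mm
Layer 70–49 kPa: Δp = 210 hPa = 21000 Pa, q̄ = 0.0035 kg/kg → 0.0035 × 21000 / 9.8 = 7.50 mm
Layer 49–20 kPa: Δp = 290 hPa = 29000 Pa, q̄ = 0.00052 kg/kg → 0.00052 × 29000 / 9.8 = 1.54 mm
PW = 22.55 + 9.18 + 7.50 + 1.54 = 40.77 ≈ 40.8 mm.
Rainfall = ε × PW = 0.2 × 40.8 = 8.2 mm.

PW ≈ 40.8 mm; rainfall ≈ 8.2 mm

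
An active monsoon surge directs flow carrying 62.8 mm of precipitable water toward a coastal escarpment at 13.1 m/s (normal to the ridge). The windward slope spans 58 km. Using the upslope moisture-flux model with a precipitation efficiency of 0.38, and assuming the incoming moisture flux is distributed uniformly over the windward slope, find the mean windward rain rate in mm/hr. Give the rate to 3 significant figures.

Incoming column moisture flux per unit ridge length: F = V × PW = 13.1 × 62.8 = 822.68 mm·m/s.
Spread over the 58 km slope with efficiency ε = 0.38: R = ε·F/W = 0.38 × 822.68 / 58000 m = 5.390e-03 mm/s.
R = 5.390e-03 × 3600 = 19.4 mm/hr.

R ≈ 19.4 mm/hr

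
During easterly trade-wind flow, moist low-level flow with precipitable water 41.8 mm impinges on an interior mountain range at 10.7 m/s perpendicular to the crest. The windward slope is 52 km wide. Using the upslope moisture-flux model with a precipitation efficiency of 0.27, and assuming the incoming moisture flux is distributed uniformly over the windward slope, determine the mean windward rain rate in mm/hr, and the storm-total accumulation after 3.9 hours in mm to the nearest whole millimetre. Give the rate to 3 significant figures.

R ≈ 8.36 mm/hr; total ≈ 33 mm

Incoming column moisture flux per unit ridge length: F = V × PW = 10.7 × 41.8 = 447.26 mm·m/s.
Spread over the 52 km slope with efficiency ε = 0.27: R = ε·F/W = 0.27 × 447.26 / 52000 m = 2.322e-03 mm/s.
R = 2.322e-03 × 3600 = 8.36 mm/hr.
Over 3.9 h: total = 8.36 × 3.9 = 32.604 ≈ 33 mm.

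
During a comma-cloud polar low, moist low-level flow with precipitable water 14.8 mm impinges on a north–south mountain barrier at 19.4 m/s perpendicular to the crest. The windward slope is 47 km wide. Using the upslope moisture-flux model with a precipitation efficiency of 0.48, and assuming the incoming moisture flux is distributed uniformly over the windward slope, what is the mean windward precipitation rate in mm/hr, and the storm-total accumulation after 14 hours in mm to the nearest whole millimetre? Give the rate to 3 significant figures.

R ≈ 10.6 mm/hr; total ≈ 148 mm

Incoming column moisture flux per unit ridge length: F = V × PW = 19.4 × 14.8 = 287.12 mm·m/s.
Spread over the 47 km slope with efficiency ε = 0.48: R = ε·F/W = 0.48 × 287.12 / 47000 m = 2.932e-03 mm/s.
R = 2.932e-03 × 3600 = 10.6 mm/hr.
Over 14 h: total = 10.6 × 14 = 148.4 ≈ 148 mm.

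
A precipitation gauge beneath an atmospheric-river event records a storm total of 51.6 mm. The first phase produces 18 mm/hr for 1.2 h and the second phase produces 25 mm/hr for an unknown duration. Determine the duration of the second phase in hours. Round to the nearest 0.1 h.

duration ≈ 1.2 h

Known phases: 18 × 1.2 = 21.6 mm.
Remaining depth = 51.6 − 21.6 = 30 mm.
Duration = 30 / 25 = 1.2 h.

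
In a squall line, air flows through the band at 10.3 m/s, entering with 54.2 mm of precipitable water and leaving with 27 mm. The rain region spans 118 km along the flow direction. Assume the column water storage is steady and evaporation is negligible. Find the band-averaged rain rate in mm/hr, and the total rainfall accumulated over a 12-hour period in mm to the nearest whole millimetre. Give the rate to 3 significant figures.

R ≈ 8.55 mm/hr; total ≈ 103 mm

Column moisture flux per unit crosswind length is F = V × PW.
Inflow: F_in = 10.3 × 54.2 = 558.26 mm·m/s
Outflow: F_out = 10.3 × 27 = 278.1 mm·m/s
Steady-state rate R = (F_in − F_out)/L = (558.26 − 278.1) / 118000 m = 2.374e-03 mm/s.
R = 2.374e-03 × 3600 = 8.55 mm/hr.
Over 12 h: total = 8.55 × 12 = 102.6 ≈ 103 mm.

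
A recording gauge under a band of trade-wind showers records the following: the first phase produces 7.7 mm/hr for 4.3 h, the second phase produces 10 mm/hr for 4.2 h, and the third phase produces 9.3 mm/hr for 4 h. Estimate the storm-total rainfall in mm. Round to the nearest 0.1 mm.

Total = Σ Rᵢ Δtᵢ = 7.7 × 4.3 + 10 × 4.2 + 9.3 × 4
      = 33.11 + 42 + 37.2 = 112.3 mm.

total ≈ 112.3 mm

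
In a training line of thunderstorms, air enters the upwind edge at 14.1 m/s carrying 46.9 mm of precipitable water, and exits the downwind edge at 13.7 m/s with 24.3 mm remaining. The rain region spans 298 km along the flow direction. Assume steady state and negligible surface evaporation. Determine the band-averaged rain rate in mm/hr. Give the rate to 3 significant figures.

Column moisture flux per unit crosswind length is F = V × PW.
Inflow: F_in = 14.1 × 46.9 = 661.29 mm·m/s
Outflow: F_out = 13.7 × 24.3 = 332.91 mm·m/s
Steady-state rate R = (F_in − F_out)/L = (661.29 − 332.91) / 298000 m = 1.102e-03 mm/s.
R = 1.102e-03 × 3600 = 3.97 mm/hr.

R ≈ 3.97 mm/hr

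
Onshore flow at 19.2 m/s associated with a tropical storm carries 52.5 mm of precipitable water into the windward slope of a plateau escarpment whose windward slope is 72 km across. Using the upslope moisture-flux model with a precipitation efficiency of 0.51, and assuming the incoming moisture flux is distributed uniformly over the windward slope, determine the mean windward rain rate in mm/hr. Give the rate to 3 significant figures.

R ≈ 25.7 mm/hr

Incoming column moisture flux per unit ridge length: F = V × PW = 19.2 × 52.5 = 1008 mm·m/s.
Spread over the 72 km slope with efficiency ε = 0.51: R = ε·F/W = 0.51 × 1008 / 72000 m = 7.140e-03 mm/s.
R = 7.140e-03 × 3600 = 25.7 mm/hr.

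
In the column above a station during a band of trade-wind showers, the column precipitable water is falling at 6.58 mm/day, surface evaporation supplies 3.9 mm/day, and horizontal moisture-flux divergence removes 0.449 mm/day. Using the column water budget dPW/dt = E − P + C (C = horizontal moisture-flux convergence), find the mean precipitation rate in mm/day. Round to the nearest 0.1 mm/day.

P ≈ 10.0 mm/day

dPW/dt = -6.58 mm/day.
P = E + C − dPW/dt = 3.9 + (-0.449) − (-6.58) = 10.0 mm/day.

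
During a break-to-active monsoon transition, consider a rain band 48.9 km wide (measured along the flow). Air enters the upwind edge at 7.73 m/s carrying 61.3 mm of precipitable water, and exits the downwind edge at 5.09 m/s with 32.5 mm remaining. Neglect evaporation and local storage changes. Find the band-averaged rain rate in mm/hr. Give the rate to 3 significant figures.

Column moisture flux per unit crosswind length is F = V × PW.
Inflow: F_in = 7.73 × 61.3 = 473.849 mm·m/s
Outflow: F_out = 5.09 × 32.5 = 165.425 mm·m/s
Steady-state rate R = (F_in − F_out)/L = (473.849 − 165.425) / 48900 m = 6.307e-03 mm/s.
R = 6.307e-03 × 3600 = 22.7 mm/hr.

R ≈ 22.7 mm/hr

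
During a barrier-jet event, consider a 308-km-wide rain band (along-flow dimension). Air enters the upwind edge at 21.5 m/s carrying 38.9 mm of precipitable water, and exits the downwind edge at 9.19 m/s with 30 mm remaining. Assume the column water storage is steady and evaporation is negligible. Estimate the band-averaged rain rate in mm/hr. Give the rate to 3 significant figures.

Column moisture flux per unit crosswind length is F = V × PW.
Inflow: F_in = 21.5 × 38.9 = 836.35 mm·m/s
Outflow: F_out = 9.19 × 30 = 275.7 mm·m/s
Steady-state rate R = (F_in − F_out)/L = (836.35 − 275.7) / 308000 m = 1.820e-03 mm/s.
R = 1.820e-03 × 3600 = 6.55 mm/hr.

R ≈ 6.55 mm/hr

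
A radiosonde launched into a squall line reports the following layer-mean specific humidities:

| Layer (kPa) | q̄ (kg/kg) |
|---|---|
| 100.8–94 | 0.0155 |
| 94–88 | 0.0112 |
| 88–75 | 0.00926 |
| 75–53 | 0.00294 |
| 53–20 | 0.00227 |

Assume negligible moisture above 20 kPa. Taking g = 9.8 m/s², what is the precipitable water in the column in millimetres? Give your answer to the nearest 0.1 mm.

Precipitable water is the column-integrated vapour mass per unit area: PW = (1/g) Σ q̄ Δp, with q in kg/kg and Δp in Pa (1 kg/m² of water = 1 mm).
Layer 100.8–94 kPa: Δp = 68 hPa = 6800 Pa, q̄ = 0.0155 kg/kg → 0.0155 × 6800 / 9.8 = 10.76 mm
Layer 94–88 kPa: Δp = 60 hPa = 6000 Pa, q̄ = 0.0112 kg/kg → 0.0112 × 6000 / 9.8 = 6.86 mm
Layer 88–75 kPa: Δp = 130 hPa = 13000 Pa, q̄ = 0.00926 kg/kg → 0.00926 × 13000 / 9.8 = 12.28 mm
Layer 75–53 kPa: Δp = 220 hPa = 22000 Pa, q̄ = 0.00294 kg/kg → 0.00294 × 22000 / 9.8 = 6.60 mm
Layer 53–20 kPa: Δp = 330 hPa = 33000 Pa, q̄ = 0.00227 kg/kg → 0.00227 × 33000 / 9.8 = 7.64 mm
PW = 10.76 + 6.86 + 12.28 + 6.60 + 7.64 = 44.14 ≈ 44.1 mm.

PW ≈ 44.1 mm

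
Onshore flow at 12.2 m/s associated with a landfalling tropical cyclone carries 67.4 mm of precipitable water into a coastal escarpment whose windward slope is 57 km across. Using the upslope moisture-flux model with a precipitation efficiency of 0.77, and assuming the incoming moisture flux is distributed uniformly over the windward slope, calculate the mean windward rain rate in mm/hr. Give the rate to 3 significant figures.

R ≈ 40.0 mm/hr

Incoming column moisture flux per unit ridge length: F = V × PW = 12.2 × 67.4 = 822.28 mm·m/s.
Spread over the 57 km slope with efficiency ε = 0.77: R = ε·F/W = 0.77 × 822.28 / 57000 m = 1.111e-02 mm/s.
R = 1.111e-02 × 3600 = 40.0 mm/hr.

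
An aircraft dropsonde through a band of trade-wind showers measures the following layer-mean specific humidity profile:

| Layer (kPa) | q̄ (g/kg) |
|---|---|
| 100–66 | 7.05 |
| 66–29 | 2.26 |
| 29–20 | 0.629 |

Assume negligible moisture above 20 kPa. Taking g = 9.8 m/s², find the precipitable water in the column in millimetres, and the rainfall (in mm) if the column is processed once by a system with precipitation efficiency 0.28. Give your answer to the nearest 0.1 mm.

Precipitable water is the column-integrated vapour mass per unit area: PW = (1/g) Σ q̄ Δp, with q in kg/kg and Δp in Pa (1 kg/m² of water = 1 mm).
Layer 100–66 kPa: Δp = 340 hPa = 34000 Pa, q̄ = 0.00705 kg/kg → 0.00705 × 34000 / 9.8 = 24.46 mm
Layer 66–29 kPa: Δp = 370 hPa = 37000 Pa, q̄ = 0.00226 kg/kg → 0.00226 × 37000 / 9.8 = 8.53 mm
Layer 29–20 kPa: Δp = 90 hPa = 9000 Pa, q̄ = 0.000629 kg/kg → 0.000629 × 9000 / 9.8 = 0.58 mm
PW = 24.46 + 8.53 + 0.58 = 33.57 ≈ 33.6 mm.
Rainfall = ε × PW = 0.28 × 33.6 = 9.4 mm.

PW ≈ 33.6 mm; rainfall ≈ 9.4 mm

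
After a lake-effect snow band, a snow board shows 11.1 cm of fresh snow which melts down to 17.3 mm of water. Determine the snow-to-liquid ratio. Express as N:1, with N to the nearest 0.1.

ratio ≈ 6.4

Ratio = snow depth / SWE = 111 mm / 17.3 mm = 6.4, i.e. 6.4:1.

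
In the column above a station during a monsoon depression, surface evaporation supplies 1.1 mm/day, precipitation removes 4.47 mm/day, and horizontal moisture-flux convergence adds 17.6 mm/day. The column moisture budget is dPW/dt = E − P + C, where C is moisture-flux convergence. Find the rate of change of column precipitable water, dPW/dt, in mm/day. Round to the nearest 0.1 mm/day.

dPW/dt = E − P + C = 1.1 − 4.47 + (17.6) = 14.2 mm/day.

dPW/dt ≈ 14.2 mm/day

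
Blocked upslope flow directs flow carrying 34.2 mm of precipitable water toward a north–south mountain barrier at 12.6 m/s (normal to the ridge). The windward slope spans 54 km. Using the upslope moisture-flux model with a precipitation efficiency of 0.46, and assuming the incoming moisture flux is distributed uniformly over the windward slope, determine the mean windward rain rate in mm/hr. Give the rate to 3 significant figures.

R ≈ 13.2 mm/hr

Incoming column moisture flux per unit ridge length: F = V × PW = 12.6 × 34.2 = 430.92 mm·m/s.
Spread over the 54 km slope with efficiency ε = 0.46: R = ε·F/W = 0.46 × 430.92 / 54000 m = 3.671e-03 mm/s.
R = 3.671e-03 × 3600 = 13.2 mm/hr.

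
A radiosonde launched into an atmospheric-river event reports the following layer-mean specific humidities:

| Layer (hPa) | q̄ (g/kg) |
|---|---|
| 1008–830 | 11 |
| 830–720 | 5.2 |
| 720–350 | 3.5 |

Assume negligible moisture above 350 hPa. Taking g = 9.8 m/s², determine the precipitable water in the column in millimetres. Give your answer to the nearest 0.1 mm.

Precipitable water is the column-integrated vapour mass per unit area: PW = (1/g) Σ q̄ Δp, with q in kg/kg and Δp in Pa (1 kg/m² of water = 1 mm).
Layer 1008–830 hPa: Δp = 178 hPa = 17800 Pa, q̄ = 0.011 kg/kg → 0.011 × 17800 / 9.8 = 19.98 mm
Layer 830–720 hPa: Δp = 110 hPa = 11000 Pa, q̄ = 0.0052 kg/kg → 0.0052 × 11000 / 9.8 = 5.84 mm
Layer 720–350 hPa: Δp = 370 hPa = 37000 Pa, q̄ = 0.0035 kg/kg → 0.0035 × 37000 / 9.8 = 13.21 mm
PW = 19.98 + 5.84 + 13.21 = 39.03 ≈ 39.0 mm.

PW ≈ 39.0 mm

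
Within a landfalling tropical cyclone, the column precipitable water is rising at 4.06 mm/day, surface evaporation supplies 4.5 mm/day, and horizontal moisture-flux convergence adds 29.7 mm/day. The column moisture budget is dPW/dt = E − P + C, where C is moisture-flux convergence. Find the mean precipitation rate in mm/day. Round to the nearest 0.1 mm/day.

P ≈ 30.1 mm/day

dPW/dt = +4.06 mm/day.
P = E + C − dPW/dt = 4.5 + (29.7) − (+4.06) = 30.1 mm/day.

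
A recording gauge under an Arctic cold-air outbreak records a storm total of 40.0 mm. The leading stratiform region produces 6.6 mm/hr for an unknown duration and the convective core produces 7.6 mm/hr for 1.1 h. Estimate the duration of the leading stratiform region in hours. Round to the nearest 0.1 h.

Known phases: 7.6 × 1.1 = 8.36 mm.
Remaining depth = 40.0 − 8.36 = 31.64 mm.
Duration = 31.64 / 6.6 = 4.8 h.

duration ≈ 4.8 h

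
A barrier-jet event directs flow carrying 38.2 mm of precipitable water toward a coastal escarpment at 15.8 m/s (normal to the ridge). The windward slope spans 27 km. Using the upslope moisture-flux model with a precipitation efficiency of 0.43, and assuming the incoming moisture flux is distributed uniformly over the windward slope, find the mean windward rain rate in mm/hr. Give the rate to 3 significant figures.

Incoming column moisture flux per unit ridge length: F = V × PW = 15.8 × 38.2 = 603.56 mm·m/s.
Spread over the 27 km slope with efficiency ε = 0.43: R = ε·F/W = 0.43 × 603.56 / 27000 m = 9.612e-03 mm/s.
R = 9.612e-03 × 3600 = 34.6 mm/hr.

R ≈ 34.6 mm/hr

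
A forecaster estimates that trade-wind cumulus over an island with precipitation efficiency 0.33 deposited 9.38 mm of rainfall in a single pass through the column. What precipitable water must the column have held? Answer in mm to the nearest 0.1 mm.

PW = rainfall / ε = 9.38 / 0.33 = 28.4 mm.

PW ≈ 28.4 mm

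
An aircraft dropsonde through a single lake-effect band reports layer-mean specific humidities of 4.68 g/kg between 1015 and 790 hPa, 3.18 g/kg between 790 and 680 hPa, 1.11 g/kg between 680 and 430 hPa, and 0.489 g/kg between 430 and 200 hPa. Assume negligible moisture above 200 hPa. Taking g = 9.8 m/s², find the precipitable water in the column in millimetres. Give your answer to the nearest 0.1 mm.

Precipitable water is the column-integrated vapour mass per unit area: PW = (1/g) Σ q̄ Δp, with q in kg/kg and Δp in Pa (1 kg/m² of water = 1 mm).
Layer 1015–790 hPa: Δp = 225 hPa = 22500 Pa, q̄ = 0.00468 kg/kg → 0.00468 × 22500 / 9.8 = 10.74 mm
Layer 790–680 hPa: Δp = 110 hPa = 11000 Pa, q̄ = 0.00318 kg/kg → 0.00318 × 11000 / 9.8 = 3.57 mm
Layer 680–430 hPa: Δp = 250 hPa = 25000 Pa, q̄ = 0.00111 kg/kg → 0.00111 × 25000 / 9.8 = 2.83 mm
Layer 430–200 hPa: Δp = 230 hPa = 23000 Pa, q̄ = 0.000489 kg/kg → 0.000489 × 23000 / 9.8 = 1.15 mm
PW = 10.74 + 3.57 + 2.83 + 1.15 = 18.29 ≈ 18.3 mm.

PW ≈ 18.3 mm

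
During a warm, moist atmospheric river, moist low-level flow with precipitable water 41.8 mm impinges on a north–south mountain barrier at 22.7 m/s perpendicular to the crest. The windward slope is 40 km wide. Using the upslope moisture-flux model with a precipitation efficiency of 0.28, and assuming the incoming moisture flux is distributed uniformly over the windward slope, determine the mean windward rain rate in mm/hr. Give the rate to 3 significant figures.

R ≈ 23.9 mm/hr

Incoming column moisture flux per unit ridge length: F = V × PW = 22.7 × 41.8 = 948.86 mm·m/s.
Spread over the 40 km slope with efficiency ε = 0.28: R = ε·F/W = 0.28 × 948.86 / 40000 m = 6.642e-03 mm/s.
R = 6.642e-03 × 3600 = 23.9 mm/hr.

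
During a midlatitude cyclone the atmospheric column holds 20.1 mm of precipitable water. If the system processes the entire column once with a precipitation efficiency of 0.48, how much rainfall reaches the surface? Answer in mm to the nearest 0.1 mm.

Rainfall = ε × PW = 0.48 × 20.1 = 9.6 mm.

rainfall ≈ 9.6 mm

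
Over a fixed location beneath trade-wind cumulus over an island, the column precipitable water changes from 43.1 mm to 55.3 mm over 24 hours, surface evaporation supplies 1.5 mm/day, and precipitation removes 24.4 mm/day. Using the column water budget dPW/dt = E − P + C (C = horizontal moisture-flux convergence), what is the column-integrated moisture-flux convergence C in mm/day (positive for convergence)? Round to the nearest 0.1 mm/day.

C ≈ 35.1 mm/day

dPW/dt = (55.3 − 43.1) mm / (24/24 day) = +12.200 mm/day.
C = dPW/dt − E + P = (+12.200) − 1.5 + 24.4 = 35.1 mm/day.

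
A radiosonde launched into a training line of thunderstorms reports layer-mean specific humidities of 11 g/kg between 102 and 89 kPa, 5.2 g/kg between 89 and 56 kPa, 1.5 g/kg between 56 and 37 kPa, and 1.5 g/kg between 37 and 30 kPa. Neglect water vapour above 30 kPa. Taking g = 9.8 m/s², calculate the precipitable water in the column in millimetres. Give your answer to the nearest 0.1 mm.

Precipitable water is the column-integrated vapour mass per unit area: PW = (1/g) Σ q̄ Δp, with q in kg/kg and Δp in Pa (1 kg/m² of water = 1 mm).
Layer 102–89 kPa: Δp = 130 hPa = 13000 Pa, q̄ = 0.011 kg/kg → 0.011 × 13000 / 9.8 = 14.59 mm
Layer 89–56 kPa: Δp = 330 hPa = 33000 Pa, q̄ = 0.0052 kg/kg → 0.0052 × 33000 / 9.8 = 17.51 mm
Layer 56–37 kPa: Δp = 190 hPa = 19000 Pa, q̄ = 0.0015 kg/kg → 0.0015 × 19000 / 9.8 = 2.91 mm
Layer 37–30 kPa: Δp = 70 hPa = 7000 Pa, q̄ = 0.0015 kg/kg → 0.0015 × 7000 / 9.8 = 1.07 mm
PW = 14.59 + 17.51 + 2.91 + 1.07 = 36.08 ≈ 36.1 mm.

PW ≈ 36.1 mm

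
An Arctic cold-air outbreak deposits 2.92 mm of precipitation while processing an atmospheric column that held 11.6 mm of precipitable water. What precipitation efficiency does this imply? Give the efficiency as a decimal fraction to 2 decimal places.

ε = precipitation / PW = 2.92 / 11.6 = 0.25.

ε ≈ 0.25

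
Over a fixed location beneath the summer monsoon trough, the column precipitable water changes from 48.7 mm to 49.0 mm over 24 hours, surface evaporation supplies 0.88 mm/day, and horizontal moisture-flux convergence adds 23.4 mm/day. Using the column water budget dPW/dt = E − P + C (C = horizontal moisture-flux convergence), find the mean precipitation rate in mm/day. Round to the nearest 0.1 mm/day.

P ≈ 24.0 mm/day

dPW/dt = (49.0 − 48.7) mm / (24/24 day) = +0.300 mm/day.
P = E + C − dPW/dt = 0.88 + (23.4) − (+0.300) = 24.0 mm/day.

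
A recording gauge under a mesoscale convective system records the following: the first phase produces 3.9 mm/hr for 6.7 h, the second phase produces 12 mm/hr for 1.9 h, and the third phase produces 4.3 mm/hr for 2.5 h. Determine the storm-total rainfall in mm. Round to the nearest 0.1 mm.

total ≈ 59.7 mm

Total = Σ Rᵢ Δtᵢ = 3.9 × 6.7 + 12 × 1.9 + 4.3 × 2.5
      = 26.13 + 22.8 + 10.75 = 59.7 mm.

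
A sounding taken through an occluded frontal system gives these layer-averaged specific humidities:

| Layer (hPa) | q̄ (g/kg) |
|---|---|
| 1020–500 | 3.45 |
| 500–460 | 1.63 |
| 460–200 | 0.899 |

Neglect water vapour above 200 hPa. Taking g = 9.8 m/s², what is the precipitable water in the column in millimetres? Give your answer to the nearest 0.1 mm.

Precipitable water is the column-integrated vapour mass per unit area: PW = (1/g) Σ q̄ Δp, with q in kg/kg and Δp in Pa (1 kg/m² of water = 1 mm).
Layer 1020–500 hPa: Δp = 520 hPa = 52000 Pa, q̄ = 0.00345 kg/kg → 0.00345 × 52000 / 9.8 = 18.31 mm
Layer 500–460 hPa: Δp = 40 hPa = 4000 Pa, q̄ = 0.00163 kg/kg → 0.00163 × 4000 / 9.8 = 0.67 mm
Layer 460–200 hPa: Δp = 260 hPa = 26000 Pa, q̄ = 0.000899 kg/kg → 0.000899 × 26000 / 9.8 = 2.39 mm
PW = 18.31 + 0.67 + 2.39 = 21.37 ≈ 21.4 mm.

PW ≈ 21.4 mm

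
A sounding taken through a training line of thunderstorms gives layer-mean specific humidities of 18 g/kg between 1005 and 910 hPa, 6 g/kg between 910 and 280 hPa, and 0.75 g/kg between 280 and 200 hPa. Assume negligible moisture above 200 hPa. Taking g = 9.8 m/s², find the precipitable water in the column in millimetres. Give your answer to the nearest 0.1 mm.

PW ≈ 56.6 mm

Precipitable water is the column-integrated vapour mass per unit area: PW = (1/g) Σ q̄ Δp, with q in kg/kg and Δp in Pa (1 kg/m² of water = 1 mm).
Layer 1005–910 hPa: Δp = 95 hPa = 9500 Pa, q̄ = 0.018 kg/kg → 0.018 × 9500 / 9.8 = 17.45 mm
Layer 910–280 hPa: Δp = 630 hPa = 63000 Pa, q̄ = 0.006 kg/kg → 0.006 × 63000 / 9.8 = 38.57 mm
Layer 280–200 hPa: Δp = 80 hPa = 8000 Pa, q̄ = 0.00075 kg/kg → 0.00075 × 8000 / 9.8 = 0.61 mm
PW = 17.45 + 38.57 + 0.61 = 56.63 ≈ 56.6 mm.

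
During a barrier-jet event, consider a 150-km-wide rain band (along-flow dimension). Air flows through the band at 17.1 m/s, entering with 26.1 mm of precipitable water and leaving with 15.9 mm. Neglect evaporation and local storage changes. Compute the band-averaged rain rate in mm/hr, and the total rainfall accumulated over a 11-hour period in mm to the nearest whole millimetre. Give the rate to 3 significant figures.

R ≈ 4.19 mm/hr; total ≈ 46 mm

Column moisture flux per unit crosswind length is F = V × PW.
Inflow: F_in = 17.1 × 26.1 = 446.31 mm·m/s
Outflow: F_out = 17.1 × 15.9 = 271.89 mm·m/s
Steady-state rate R = (F_in − F_out)/L = (446.31 − 271.89) / 150000 m = 1.163e-03 mm/s.
R = 1.163e-03 × 3600 = 4.19 mm/hr.
Over 11 h: total = 4.19 × 11 = 46.09 ≈ 46 mm.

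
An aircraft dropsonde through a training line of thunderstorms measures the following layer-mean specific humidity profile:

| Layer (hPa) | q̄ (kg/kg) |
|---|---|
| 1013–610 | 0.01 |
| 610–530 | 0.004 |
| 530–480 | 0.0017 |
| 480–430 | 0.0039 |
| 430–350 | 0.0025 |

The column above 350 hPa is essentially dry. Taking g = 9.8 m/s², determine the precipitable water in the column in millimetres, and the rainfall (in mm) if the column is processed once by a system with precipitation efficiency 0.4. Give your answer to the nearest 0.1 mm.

PW ≈ 49.3 mm; rainfall ≈ 19.7 mm

Precipitable water is the column-integrated vapour mass per unit area: PW = (1/g) Σ q̄ Δp, with q in kg/kg and Δp in Pa (1 kg/m² of water = 1 mm).
Layer 1013–610 hPa: Δp = 403 hPa = 40300 Pa, q̄ = 0.01 kg/kg → 0.01 × 40300 / 9.8 = 41.12 mm
Layer 610–530 hPa: Δp = 80 hPa = 8000 Pa, q̄ = 0.004 kg/kg → 0.004 × 8000 / 9.8 = 3.27 mm
Layer 530–480 hPa: Δp = 50 hPa = 5000 Pa, q̄ = 0.0017 kg/kg → 0.0017 × 5000 / 9.8 = 0.87 mm
Layer 480–430 hPa: Δp = 50 hPa = 5000 Pa, q̄ = 0.0039 kg/kg → 0.0039 × 5000 / 9.8 = 1.99 mm
Layer 430–350 hPa: Δp = 80 hPa = 8000 Pa, q̄ = 0.0025 kg/kg → 0.0025 × 8000 / 9.8 = 2.04 mm
PW = 41.12 + 3.27 + 0.87 + 1.99 + 2.04 = 49.29 ≈ 49.3 mm.
Rainfall = ε × PW = 0.4 × 49.3 = 19.7 mm.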